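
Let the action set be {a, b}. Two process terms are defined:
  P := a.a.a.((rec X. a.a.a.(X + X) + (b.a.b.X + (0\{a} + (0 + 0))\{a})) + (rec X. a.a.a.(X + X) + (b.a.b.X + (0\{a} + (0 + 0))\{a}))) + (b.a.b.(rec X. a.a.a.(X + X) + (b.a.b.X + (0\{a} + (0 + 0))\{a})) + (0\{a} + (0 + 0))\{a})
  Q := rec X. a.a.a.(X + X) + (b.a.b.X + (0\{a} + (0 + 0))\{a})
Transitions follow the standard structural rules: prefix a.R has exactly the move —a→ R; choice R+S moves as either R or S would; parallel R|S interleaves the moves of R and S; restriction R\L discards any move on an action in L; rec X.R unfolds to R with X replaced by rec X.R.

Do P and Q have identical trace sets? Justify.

P's transition system — 7 states:
  p0 = a.a.a.((rec X. a.a.a.(X + X) + (b.a.b.X + (0\{a} + (0 + 0))\{a})) + (rec X. a.a.a.(X + X) + (b.a.b.X + (0\{a} + (0 + 0))\{a}))) + (b.a.b.(rec X. a.a.a.(X + X) + (b.a.b.X + (0\{a} + (0 + 0))\{a})) + (0\{a} + (0 + 0))\{a}) | -a-> p1, -b-> p2
  p1 = a.a.((rec X. a.a.a.(X + X) + (b.a.b.X + (0\{a} + (0 + 0))\{a})) + (rec X. a.a.a.(X + X) + (b.a.b.X + (0\{a} + (0 + 0))\{a}))) | -a-> p3
  p2 = a.b.(rec X. a.a.a.(X + X) + (b.a.b.X + (0\{a} + (0 + 0))\{a})) | -a-> p4
  p3 = a.((rec X. a.a.a.(X + X) + (b.a.b.X + (0\{a} + (0 + 0))\{a})) + (rec X. a.a.a.(X + X) + (b.a.b.X + (0\{a} + (0 + 0))\{a}))) | -a-> p5
  p4 = b.(rec X. a.a.a.(X + X) + (b.a.b.X + (0\{a} + (0 + 0))\{a})) | -b-> p6
  p5 = (rec X. a.a.a.(X + X) + (b.a.b.X + (0\{a} + (0 + 0))\{a})) + (rec X. a.a.a.(X + X) + (b.a.b.X + (0\{a} + (0 + 0))\{a})) | -a-> p1, -b-> p2
  p6 = rec X. a.a.a.(X + X) + (b.a.b.X + (0\{a} + (0 + 0))\{a}) | -a-> p1, -b-> p2
Q's transition system — 6 states:
  q0 = rec X. a.a.a.(X + X) + (b.a.b.X + (0\{a} + (0 + 0))\{a}) | -a-> q1, -b-> q2
  q1 = a.a.((rec X. a.a.a.(X + X) + (b.a.b.X + (0\{a} + (0 + 0))\{a})) + (rec X. a.a.a.(X + X) + (b.a.b.X + (0\{a} + (0 + 0))\{a}))) | -a-> q3
  q2 = a.b.(rec X. a.a.a.(X + X) + (b.a.b.X + (0\{a} + (0 + 0))\{a})) | -a-> q4
  q3 = a.((rec X. a.a.a.(X + X) + (b.a.b.X + (0\{a} + (0 + 0))\{a})) + (rec X. a.a.a.(X + X) + (b.a.b.X + (0\{a} + (0 + 0))\{a}))) | -a-> q5
  q4 = b.(rec X. a.a.a.(X + X) + (b.a.b.X + (0\{a} + (0 + 0))\{a})) | -b-> q0
  q5 = (rec X. a.a.a.(X + X) + (b.a.b.X + (0\{a} + (0 + 0))\{a})) + (rec X. a.a.a.(X + X) + (b.a.b.X + (0\{a} + (0 + 0))\{a})) | -a-> q1, -b-> q2
Coarsest stable partition (strong bisimilarity classes):
  B0 = {p0, p5, p6, q0, q5}
  B1 = {p2, q2}
  B2 = {p4, q4}
  B3 = {p1, q1}
  B4 = {p3, q3}
p0 ∈ B0, q0 ∈ B0 → same block
Bisimilar ⇒ trace-equivalent.

traces(P) = traces(Q)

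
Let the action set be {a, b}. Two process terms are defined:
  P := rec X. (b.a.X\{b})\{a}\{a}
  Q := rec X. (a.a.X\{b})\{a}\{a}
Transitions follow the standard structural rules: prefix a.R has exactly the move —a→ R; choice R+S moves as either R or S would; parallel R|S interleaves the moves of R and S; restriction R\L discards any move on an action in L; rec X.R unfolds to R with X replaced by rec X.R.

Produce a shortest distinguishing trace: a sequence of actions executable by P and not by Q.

b

Reachable graph of P (2 states):
  p0 = rec X. (b.a.X\{b})\{a}\{a} :: —b→ p1
  p1 = (a.(rec X. (b.a.X\{b})\{a}\{a})\{b})\{a}\{a} :: ·
Reachable graph of Q (1 states):
  q0 = rec X. (a.a.X\{b})\{a}\{a} :: ·
Executing b from P (initial set {p0}):
  step 1 (b): {p1}
  — P admits the full trace.
Executing b from Q (initial set {q0}):
  step 1 (b): ∅  — Q cannot continue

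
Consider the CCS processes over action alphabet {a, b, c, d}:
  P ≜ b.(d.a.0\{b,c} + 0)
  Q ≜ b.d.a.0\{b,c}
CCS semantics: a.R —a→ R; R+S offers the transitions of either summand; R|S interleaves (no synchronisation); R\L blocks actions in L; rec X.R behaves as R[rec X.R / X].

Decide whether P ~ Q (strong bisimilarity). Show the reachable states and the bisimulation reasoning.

Reachable graph of P (4 states):
  m0 = b.(d.a.0\{b,c} + 0) has moves =b=> m1
  m1 = d.a.0\{b,c} + 0 has moves =d=> m2
  m2 = a.0\{b,c} has moves =a=> m3
  m3 = 0\{b,c} has moves ∅
Reachable graph of Q (4 states):
  n0 = b.d.a.0\{b,c} has moves =b=> n1
  n1 = d.a.0\{b,c} has moves =d=> n2
  n2 = a.0\{b,c} has moves =a=> n3
  n3 = 0\{b,c} has moves ∅
Bisimilarity quotient blocks:
  B0 = {m0, n0}
  B1 = {m1, n1}
  B2 = {m2, n2}
  B3 = {m3, n3}
m0 ∈ B0, n0 ∈ B0 → same block

P ~ Q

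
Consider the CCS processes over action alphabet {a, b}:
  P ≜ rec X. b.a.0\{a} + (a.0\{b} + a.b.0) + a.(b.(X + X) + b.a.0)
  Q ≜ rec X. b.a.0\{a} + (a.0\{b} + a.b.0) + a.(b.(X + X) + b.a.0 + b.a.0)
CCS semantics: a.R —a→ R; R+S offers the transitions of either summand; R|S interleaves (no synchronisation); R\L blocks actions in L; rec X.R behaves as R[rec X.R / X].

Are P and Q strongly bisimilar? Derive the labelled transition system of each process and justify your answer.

P's transition system — 9 states:
  s0 = rec X. b.a.0\{a} + (a.0\{b} + a.b.0) + a.(b.(X + X) + b.a.0) ⊢ --a--▸ s1, --a--▸ s2, --a--▸ s3, --b--▸ s4
  s1 = 0\{b} ⊢ ·
  s2 = b.((rec X. b.a.0\{a} + (a.0\{b} + a.b.0) + a.(b.(X + X) + b.a.0)) + (rec X. b.a.0\{a} + (a.0\{b} + a.b.0) + a.(b.(X + X) + b.a.0))) + b.a.0 ⊢ --b--▸ s5, --b--▸ s6
  s3 = b.0 ⊢ --b--▸ s7
  s4 = a.0\{a} ⊢ --a--▸ s8
  s5 = (rec X. b.a.0\{a} + (a.0\{b} + a.b.0) + a.(b.(X + X) + b.a.0)) + (rec X. b.a.0\{a} + (a.0\{b} + a.b.0) + a.(b.(X + X) + b.a.0)) ⊢ --a--▸ s1, --a--▸ s2, --a--▸ s3, --b--▸ s4
  s6 = a.0 ⊢ --a--▸ s7
  s7 = 0 ⊢ ·
  s8 = 0\{a} ⊢ ·
Q's transition system — 9 states:
  t0 = rec X. b.a.0\{a} + (a.0\{b} + a.b.0) + a.(b.(X + X) + b.a.0 + b.a.0) ⊢ --a--▸ t1, --a--▸ t2, --a--▸ t3, --b--▸ t4
  t1 = 0\{b} ⊢ ·
  t2 = b.((rec X. b.a.0\{a} + (a.0\{b} + a.b.0) + a.(b.(X + X) + b.a.0 + b.a.0)) + (rec X. b.a.0\{a} + (a.0\{b} + a.b.0) + a.(b.(X + X) + b.a.0 + b.a.0))) + b.a.0 + b.a.0 ⊢ --b--▸ t5, --b--▸ t6
  t3 = b.0 ⊢ --b--▸ t7
  t4 = a.0\{a} ⊢ --a--▸ t8
  t5 = (rec X. b.a.0\{a} + (a.0\{b} + a.b.0) + a.(b.(X + X) + b.a.0 + b.a.0)) + (rec X. b.a.0\{a} + (a.0\{b} + a.b.0) + a.(b.(X + X) + b.a.0 + b.a.0)) ⊢ --a--▸ t1, --a--▸ t2, --a--▸ t3, --b--▸ t4
  t6 = a.0 ⊢ --a--▸ t7
  t7 = 0 ⊢ ·
  t8 = 0\{a} ⊢ ·
Coarsest stable partition (strong bisimilarity classes):
  B0 = {s0, s5, t0, t5}
  B1 = {s3, t3}
  B2 = {s1, s7, s8, t1, t7, t8}
  B3 = {s4, s6, t4, t6}
  B4 = {s2, t2}
s0 ∈ B0, t0 ∈ B0 → same block

P ~ Q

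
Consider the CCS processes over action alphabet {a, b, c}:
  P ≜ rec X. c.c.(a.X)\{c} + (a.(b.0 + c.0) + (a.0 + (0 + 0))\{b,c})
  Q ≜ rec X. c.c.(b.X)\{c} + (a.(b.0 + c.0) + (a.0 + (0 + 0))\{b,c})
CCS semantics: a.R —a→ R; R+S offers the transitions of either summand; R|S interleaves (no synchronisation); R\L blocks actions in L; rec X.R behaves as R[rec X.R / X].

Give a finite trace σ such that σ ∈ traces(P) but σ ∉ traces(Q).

cca

P's transition system — 10 states:
  s0 = rec X. c.c.(a.X)\{c} + (a.(b.0 + c.0) + (a.0 + (0 + 0))\{b,c}) ⊢ =a=> s1, =a=> s2, =c=> s3
  s1 = 0\{b,c} ⊢ deadlocked
  s2 = b.0 + c.0 ⊢ =b=> s4, =c=> s4
  s3 = c.(a.(rec X. c.c.(a.X)\{c} + (a.(b.0 + c.0) + (a.0 + (0 + 0))\{b,c})))\{c} ⊢ =c=> s5
  s4 = 0 ⊢ deadlocked
  s5 = (a.(rec X. c.c.(a.X)\{c} + (a.(b.0 + c.0) + (a.0 + (0 + 0))\{b,c})))\{c} ⊢ =a=> s6
  s6 = (rec X. c.c.(a.X)\{c} + (a.(b.0 + c.0) + (a.0 + (0 + 0))\{b,c}))\{c} ⊢ =a=> s7, =a=> s8
  s7 = (b.0 + c.0)\{c} ⊢ =b=> s9
  s8 = 0\{b,c}\{c} ⊢ deadlocked
  s9 = 0\{c} ⊢ deadlocked
Q's transition system — 10 states:
  t0 = rec X. c.c.(b.X)\{c} + (a.(b.0 + c.0) + (a.0 + (0 + 0))\{b,c}) ⊢ =a=> t1, =a=> t2, =c=> t3
  t1 = 0\{b,c} ⊢ deadlocked
  t2 = b.0 + c.0 ⊢ =b=> t4, =c=> t4
  t3 = c.(b.(rec X. c.c.(b.X)\{c} + (a.(b.0 + c.0) + (a.0 + (0 + 0))\{b,c})))\{c} ⊢ =c=> t5
  t4 = 0 ⊢ deadlocked
  t5 = (b.(rec X. c.c.(b.X)\{c} + (a.(b.0 + c.0) + (a.0 + (0 + 0))\{b,c})))\{c} ⊢ =b=> t6
  t6 = (rec X. c.c.(b.X)\{c} + (a.(b.0 + c.0) + (a.0 + (0 + 0))\{b,c}))\{c} ⊢ =a=> t7, =a=> t8
  t7 = (b.0 + c.0)\{c} ⊢ =b=> t9
  t8 = 0\{b,c}\{c} ⊢ deadlocked
  t9 = 0\{c} ⊢ deadlocked
Run σ = ⟨cca⟩ on P: start {s0}
  [1] c ⇒ {s3}
  [2] c ⇒ {s5}
  [3] a ⇒ {s6}
  P completes σ.
Run σ = ⟨cca⟩ on Q: start {t0}
  [1] c ⇒ {t3}
  [2] c ⇒ {t5}
  [3] a ⇒ ∅  — Q cannot continue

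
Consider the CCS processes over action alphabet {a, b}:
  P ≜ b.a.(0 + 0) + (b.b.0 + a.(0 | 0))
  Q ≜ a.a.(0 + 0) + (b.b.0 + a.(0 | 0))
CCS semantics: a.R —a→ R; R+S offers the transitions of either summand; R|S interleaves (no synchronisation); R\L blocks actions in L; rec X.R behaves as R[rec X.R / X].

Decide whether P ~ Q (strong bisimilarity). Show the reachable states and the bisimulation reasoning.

LTS(P): 6 reachable states
  s0 = b.a.(0 + 0) + (b.b.0 + a.(0 | 0)) ⊢ ··a··> s1, ··b··> s2, ··b··> s3
  s1 = 0 | 0 ⊢ stopped
  s2 = a.(0 + 0) ⊢ ··a··> s4
  s3 = b.0 ⊢ ··b··> s5
  s4 = 0 + 0 ⊢ stopped
  s5 = 0 ⊢ stopped
LTS(Q): 6 reachable states
  t0 = a.a.(0 + 0) + (b.b.0 + a.(0 | 0)) ⊢ ··a··> t1, ··a··> t2, ··b··> t3
  t1 = 0 | 0 ⊢ stopped
  t2 = a.(0 + 0) ⊢ ··a··> t4
  t3 = b.0 ⊢ ··b··> t5
  t4 = 0 + 0 ⊢ stopped
  t5 = 0 ⊢ stopped
Coarsest stable partition (strong bisimilarity classes):
  B0 = {s0}
  B1 = {s1, s4, s5, t1, t4, t5}
  B2 = {s3, t3}
  B3 = {s2, t2}
  B4 = {t0}
s0 ∈ B0, t0 ∈ B4 → different blocks

not bisimilar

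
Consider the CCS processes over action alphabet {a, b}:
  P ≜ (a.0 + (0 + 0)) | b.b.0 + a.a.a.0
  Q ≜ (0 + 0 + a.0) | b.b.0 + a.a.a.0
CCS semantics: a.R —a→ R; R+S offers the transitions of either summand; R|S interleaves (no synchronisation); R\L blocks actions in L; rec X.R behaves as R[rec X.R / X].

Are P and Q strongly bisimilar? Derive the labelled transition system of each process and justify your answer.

YES

Reachable graph of P (9 states):
  m0 = (a.0 + (0 + 0)) | b.b.0 + a.a.a.0 :: —a→ m1, —a→ m2, —b→ m3
  m1 = 0 | b.b.0 :: —b→ m4
  m2 = a.a.0 :: —a→ m5
  m3 = (a.0 + (0 + 0)) | b.0 :: —a→ m4, —b→ m6
  m4 = 0 | b.0 :: —b→ m7
  m5 = a.0 :: —a→ m8
  m6 = (a.0 + (0 + 0)) | 0 :: —a→ m7
  m7 = 0 | 0 :: stopped
  m8 = 0 :: stopped
Reachable graph of Q (9 states):
  n0 = (0 + 0 + a.0) | b.b.0 + a.a.a.0 :: —a→ n1, —a→ n2, —b→ n3
  n1 = 0 | b.b.0 :: —b→ n4
  n2 = a.a.0 :: —a→ n5
  n3 = (0 + 0 + a.0) | b.0 :: —a→ n4, —b→ n6
  n4 = 0 | b.0 :: —b→ n7
  n5 = a.0 :: —a→ n8
  n6 = (0 + 0 + a.0) | 0 :: —a→ n7
  n7 = 0 | 0 :: stopped
  n8 = 0 :: stopped
Partition-refinement fixed point:
  B0 = {m0, n0}
  B1 = {m3, n3}
  B2 = {m4, n4}
  B3 = {m7, m8, n7, n8}
  B4 = {m5, m6, n5, n6}
  B5 = {m2, n2}
  B6 = {m1, n1}
m0 ∈ B0, n0 ∈ B0 → same block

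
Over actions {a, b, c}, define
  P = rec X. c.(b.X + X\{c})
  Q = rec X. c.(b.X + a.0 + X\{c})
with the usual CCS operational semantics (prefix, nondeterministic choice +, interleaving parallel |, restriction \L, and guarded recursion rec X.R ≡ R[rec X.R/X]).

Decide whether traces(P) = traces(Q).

NO — witness ⟨ca⟩

LTS(P): 2 reachable states
  u0 = rec X. c.(b.X + X\{c}) → ··c··> u1
  u1 = b.(rec X. c.(b.X + X\{c})) + (rec X. c.(b.X + X\{c}))\{c} → ··b··> u0
LTS(Q): 3 reachable states
  v0 = rec X. c.(b.X + a.0 + X\{c}) → ··c··> v1
  v1 = b.(rec X. c.(b.X + a.0 + X\{c})) + a.0 + (rec X. c.(b.X + a.0 + X\{c}))\{c} → ··a··> v2, ··b··> v0
  v2 = 0 → ∅
Trace ⟨ca⟩ through Q, begin at {v0}:
  after c @ step 1: {v1}
  after a @ step 2: {v2}
  Q completes σ.
Trace ⟨ca⟩ through P, begin at {u0}:
  after c @ step 1: {u1}
  after a @ step 2: ∅  — P cannot continue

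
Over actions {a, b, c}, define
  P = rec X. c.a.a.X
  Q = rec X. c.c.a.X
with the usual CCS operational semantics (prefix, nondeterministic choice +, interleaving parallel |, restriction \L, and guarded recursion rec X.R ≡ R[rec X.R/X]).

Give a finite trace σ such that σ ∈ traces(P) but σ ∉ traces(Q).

ca

LTS(P): 3 reachable states
  m0 = rec X. c.a.a.X :: =c=> m1
  m1 = a.a.(rec X. c.a.a.X) :: =a=> m2
  m2 = a.(rec X. c.a.a.X) :: =a=> m0
LTS(Q): 3 reachable states
  n0 = rec X. c.c.a.X :: =c=> n1
  n1 = c.a.(rec X. c.c.a.X) :: =c=> n2
  n2 = a.(rec X. c.c.a.X) :: =a=> n0
Run σ = ⟨ca⟩ on P: start {m0}
  step 1 (c): {m1}
  step 2 (a): {m2}
  P completes σ.
Run σ = ⟨ca⟩ on Q: start {n0}
  step 1 (c): {n1}
  step 2 (a): ∅ (Q stuck)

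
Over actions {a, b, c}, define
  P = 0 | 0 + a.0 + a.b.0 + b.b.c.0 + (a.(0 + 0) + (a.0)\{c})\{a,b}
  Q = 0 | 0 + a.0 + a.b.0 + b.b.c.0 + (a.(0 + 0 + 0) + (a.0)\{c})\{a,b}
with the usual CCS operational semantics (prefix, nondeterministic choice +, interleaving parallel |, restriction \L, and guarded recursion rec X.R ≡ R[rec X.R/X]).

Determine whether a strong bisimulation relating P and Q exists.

bisimilar

Reachable graph of P (5 states):
  m0 = 0 | 0 + a.0 + a.b.0 + b.b.c.0 + (a.(0 + 0) + (a.0)\{c})\{a,b} has moves —a→ m1, —a→ m2, —b→ m3
  m1 = 0 has moves (no moves)
  m2 = b.0 has moves —b→ m1
  m3 = b.c.0 has moves —b→ m4
  m4 = c.0 has moves —c→ m1
Reachable graph of Q (5 states):
  n0 = 0 | 0 + a.0 + a.b.0 + b.b.c.0 + (a.(0 + 0 + 0) + (a.0)\{c})\{a,b} has moves —a→ n1, —a→ n2, —b→ n3
  n1 = 0 has moves (no moves)
  n2 = b.0 has moves —b→ n1
  n3 = b.c.0 has moves —b→ n4
  n4 = c.0 has moves —c→ n1
Coarsest stable partition (strong bisimilarity classes):
  B0 = {m0, n0}
  B1 = {m1, n1}
  B2 = {m3, n3}
  B3 = {m4, n4}
  B4 = {m2, n2}
m0 ∈ B0, n0 ∈ B0 → same block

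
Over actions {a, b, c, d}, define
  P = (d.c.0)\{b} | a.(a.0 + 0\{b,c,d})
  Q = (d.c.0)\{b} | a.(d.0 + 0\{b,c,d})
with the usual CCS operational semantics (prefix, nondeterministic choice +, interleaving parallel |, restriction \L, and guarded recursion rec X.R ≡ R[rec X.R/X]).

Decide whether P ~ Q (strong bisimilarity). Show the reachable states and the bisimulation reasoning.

P's transition system — 9 states:
  u0 = (d.c.0)\{b} | a.(a.0 + 0\{b,c,d}) :: —a→ u1, —d→ u2
  u1 = (d.c.0)\{b} | (a.0 + 0\{b,c,d}) :: —a→ u3, —d→ u4
  u2 = (c.0)\{b} | a.(a.0 + 0\{b,c,d}) :: —a→ u4, —c→ u5
  u3 = (d.c.0)\{b} | 0 :: —d→ u6
  u4 = (c.0)\{b} | (a.0 + 0\{b,c,d}) :: —a→ u6, —c→ u7
  u5 = 0\{b} | a.(a.0 + 0\{b,c,d}) :: —a→ u7
  u6 = (c.0)\{b} | 0 :: —c→ u8
  u7 = 0\{b} | (a.0 + 0\{b,c,d}) :: —a→ u8
  u8 = 0\{b} | 0 :: ·
Q's transition system — 9 states:
  v0 = (d.c.0)\{b} | a.(d.0 + 0\{b,c,d}) :: —a→ v1, —d→ v2
  v1 = (d.c.0)\{b} | (d.0 + 0\{b,c,d}) :: —d→ v3, —d→ v4
  v2 = (c.0)\{b} | a.(d.0 + 0\{b,c,d}) :: —a→ v3, —c→ v5
  v3 = (c.0)\{b} | (d.0 + 0\{b,c,d}) :: —c→ v6, —d→ v7
  v4 = (d.c.0)\{b} | 0 :: —d→ v7
  v5 = 0\{b} | a.(d.0 + 0\{b,c,d}) :: —a→ v6
  v6 = 0\{b} | (d.0 + 0\{b,c,d}) :: —d→ v8
  v7 = (c.0)\{b} | 0 :: —c→ v8
  v8 = 0\{b} | 0 :: ·
Bisimilarity quotient blocks:
  B0 = {u0}
  B1 = {u2}
  B2 = {u5}
  B3 = {u7}
  B4 = {u8, v8}
  B5 = {u4}
  B6 = {u6, v7}
  B7 = {u1}
  B8 = {u3, v4}
  B9 = {v0}
  B10 = {v1}
  B11 = {v3}
  B12 = {v6}
  B13 = {v2}
  B14 = {v5}
u0 ∈ B0, v0 ∈ B9 → different blocks

NO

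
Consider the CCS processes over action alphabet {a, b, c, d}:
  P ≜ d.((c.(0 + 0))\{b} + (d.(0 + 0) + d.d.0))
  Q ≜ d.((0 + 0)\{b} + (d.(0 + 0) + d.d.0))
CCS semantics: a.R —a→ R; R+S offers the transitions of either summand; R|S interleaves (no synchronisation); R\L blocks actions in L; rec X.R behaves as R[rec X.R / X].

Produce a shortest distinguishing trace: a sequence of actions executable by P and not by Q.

dc

LTS(P): 6 reachable states
  m0 = d.((c.(0 + 0))\{b} + (d.(0 + 0) + d.d.0)) has moves -d-> m1
  m1 = (c.(0 + 0))\{b} + (d.(0 + 0) + d.d.0) has moves -c-> m2, -d-> m3, -d-> m4
  m2 = (0 + 0)\{b} has moves stopped
  m3 = 0 + 0 has moves stopped
  m4 = d.0 has moves -d-> m5
  m5 = 0 has moves stopped
LTS(Q): 5 reachable states
  n0 = d.((0 + 0)\{b} + (d.(0 + 0) + d.d.0)) has moves -d-> n1
  n1 = (0 + 0)\{b} + (d.(0 + 0) + d.d.0) has moves -d-> n2, -d-> n3
  n2 = 0 + 0 has moves stopped
  n3 = d.0 has moves -d-> n4
  n4 = 0 has moves stopped
Run σ = ⟨dc⟩ on P: start {m0}
  after d @ step 1: {m1}
  after c @ step 2: {m2}
  P completes σ.
Run σ = ⟨dc⟩ on Q: start {n0}
  after d @ step 1: {n1}
  after c @ step 2: ∅  — Q cannot continue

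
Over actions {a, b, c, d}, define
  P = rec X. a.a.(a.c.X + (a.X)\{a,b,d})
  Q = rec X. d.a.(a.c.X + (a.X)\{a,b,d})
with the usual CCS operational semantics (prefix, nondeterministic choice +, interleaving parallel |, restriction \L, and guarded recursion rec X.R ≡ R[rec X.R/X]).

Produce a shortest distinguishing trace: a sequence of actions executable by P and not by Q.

LTS(P): 4 reachable states
  m0 = rec X. a.a.(a.c.X + (a.X)\{a,b,d}) | =a=> m1
  m1 = a.(a.c.(rec X. a.a.(a.c.X + (a.X)\{a,b,d})) + (a.(rec X. a.a.(a.c.X + (a.X)\{a,b,d})))\{a,b,d}) | =a=> m2
  m2 = a.c.(rec X. a.a.(a.c.X + (a.X)\{a,b,d})) + (a.(rec X. a.a.(a.c.X + (a.X)\{a,b,d})))\{a,b,d} | =a=> m3
  m3 = c.(rec X. a.a.(a.c.X + (a.X)\{a,b,d})) | =c=> m0
LTS(Q): 4 reachable states
  n0 = rec X. d.a.(a.c.X + (a.X)\{a,b,d}) | =d=> n1
  n1 = a.(a.c.(rec X. d.a.(a.c.X + (a.X)\{a,b,d})) + (a.(rec X. d.a.(a.c.X + (a.X)\{a,b,d})))\{a,b,d}) | =a=> n2
  n2 = a.c.(rec X. d.a.(a.c.X + (a.X)\{a,b,d})) + (a.(rec X. d.a.(a.c.X + (a.X)\{a,b,d})))\{a,b,d} | =a=> n3
  n3 = c.(rec X. d.a.(a.c.X + (a.X)\{a,b,d})) | =c=> n0
Run σ = ⟨a⟩ on P: start {m0}
  after a @ step 1: {m1}
  P completes σ.
Run σ = ⟨a⟩ on Q: start {n0}
  after a @ step 1: ∅ (Q stuck)

a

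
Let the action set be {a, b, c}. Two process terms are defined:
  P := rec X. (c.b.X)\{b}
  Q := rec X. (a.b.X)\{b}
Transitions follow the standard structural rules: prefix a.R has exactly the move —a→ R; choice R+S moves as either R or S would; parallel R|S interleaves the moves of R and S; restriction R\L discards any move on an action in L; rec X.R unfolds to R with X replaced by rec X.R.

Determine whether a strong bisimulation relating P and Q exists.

NO

P's transition system — 2 states:
  u0 = rec X. (c.b.X)\{b} ⊢ —c→ u1
  u1 = (b.(rec X. (c.b.X)\{b}))\{b} ⊢ deadlocked
Q's transition system — 2 states:
  v0 = rec X. (a.b.X)\{b} ⊢ —a→ v1
  v1 = (b.(rec X. (a.b.X)\{b}))\{b} ⊢ deadlocked
Bisimilarity quotient blocks:
  B0 = {u0}
  B1 = {u1, v1}
  B2 = {v0}
u0 ∈ B0, v0 ∈ B2 → different blocks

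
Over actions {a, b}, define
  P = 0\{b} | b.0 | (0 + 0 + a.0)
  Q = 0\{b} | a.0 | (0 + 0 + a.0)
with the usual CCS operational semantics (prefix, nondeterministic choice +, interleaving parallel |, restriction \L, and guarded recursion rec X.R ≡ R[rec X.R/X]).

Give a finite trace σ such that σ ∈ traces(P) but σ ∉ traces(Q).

b

Reachable graph of P (4 states):
  p0 = 0\{b} | b.0 | (0 + 0 + a.0) | =a=> p1, =b=> p2
  p1 = 0\{b} | b.0 | 0 | =b=> p3
  p2 = 0\{b} | 0 | (0 + 0 + a.0) | =a=> p3
  p3 = 0\{b} | 0 | 0 | deadlocked
Reachable graph of Q (4 states):
  q0 = 0\{b} | a.0 | (0 + 0 + a.0) | =a=> q1, =a=> q2
  q1 = 0\{b} | 0 | (0 + 0 + a.0) | =a=> q3
  q2 = 0\{b} | a.0 | 0 | =a=> q3
  q3 = 0\{b} | 0 | 0 | deadlocked
Executing b from P (initial set {p0}):
  after b @ step 1: {p2}
  — P admits the full trace.
Executing b from Q (initial set {q0}):
  after b @ step 1: ∅  — Q cannot continue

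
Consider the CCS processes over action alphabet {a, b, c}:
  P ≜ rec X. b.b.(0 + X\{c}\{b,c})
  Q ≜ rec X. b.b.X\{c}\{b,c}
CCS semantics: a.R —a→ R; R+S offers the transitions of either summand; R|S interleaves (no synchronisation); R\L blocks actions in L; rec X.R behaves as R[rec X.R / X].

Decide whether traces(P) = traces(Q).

YES

Reachable graph of P (3 states):
  p0 = rec X. b.b.(0 + X\{c}\{b,c}) :: =b=> p1
  p1 = b.(0 + (rec X. b.b.(0 + X\{c}\{b,c}))\{c}\{b,c}) :: =b=> p2
  p2 = 0 + (rec X. b.b.(0 + X\{c}\{b,c}))\{c}\{b,c} :: stopped
Reachable graph of Q (3 states):
  q0 = rec X. b.b.X\{c}\{b,c} :: =b=> q1
  q1 = b.(rec X. b.b.X\{c}\{b,c})\{c}\{b,c} :: =b=> q2
  q2 = (rec X. b.b.X\{c}\{b,c})\{c}\{b,c} :: stopped
Coarsest stable partition (strong bisimilarity classes):
  B0 = {p0, q0}
  B1 = {p1, q1}
  B2 = {p2, q2}
p0 ∈ B0, q0 ∈ B0 → same block
Bisimilar ⇒ trace-equivalent.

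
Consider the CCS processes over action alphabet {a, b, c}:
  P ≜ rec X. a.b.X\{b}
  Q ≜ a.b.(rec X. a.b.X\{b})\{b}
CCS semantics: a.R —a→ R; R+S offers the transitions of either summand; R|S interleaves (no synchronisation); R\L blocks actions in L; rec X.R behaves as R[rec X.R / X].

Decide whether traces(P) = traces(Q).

P's transition system — 4 states:
  s0 = rec X. a.b.X\{b} → —a→ s1
  s1 = b.(rec X. a.b.X\{b})\{b} → —b→ s2
  s2 = (rec X. a.b.X\{b})\{b} → —a→ s3
  s3 = (b.(rec X. a.b.X\{b})\{b})\{b} → (no moves)
Q's transition system — 4 states:
  t0 = a.b.(rec X. a.b.X\{b})\{b} → —a→ t1
  t1 = b.(rec X. a.b.X\{b})\{b} → —b→ t2
  t2 = (rec X. a.b.X\{b})\{b} → —a→ t3
  t3 = (b.(rec X. a.b.X\{b})\{b})\{b} → (no moves)
Partition-refinement fixed point:
  B0 = {s0, t0}
  B1 = {s1, t1}
  B2 = {s2, t2}
  B3 = {s3, t3}
s0 ∈ B0, t0 ∈ B0 → same block
Bisimilar ⇒ trace-equivalent.

traces(P) = traces(Q)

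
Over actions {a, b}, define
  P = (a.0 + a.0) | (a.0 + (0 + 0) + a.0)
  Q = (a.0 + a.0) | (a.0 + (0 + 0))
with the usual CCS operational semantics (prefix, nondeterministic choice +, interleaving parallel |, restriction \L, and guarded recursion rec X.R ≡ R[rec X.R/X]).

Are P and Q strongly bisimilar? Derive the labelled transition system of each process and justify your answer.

P's transition system — 4 states:
  m0 = (a.0 + a.0) | (a.0 + (0 + 0) + a.0) :: --a--▸ m1, --a--▸ m2
  m1 = (a.0 + a.0) | 0 :: --a--▸ m3
  m2 = 0 | (a.0 + (0 + 0) + a.0) :: --a--▸ m3
  m3 = 0 | 0 :: ·
Q's transition system — 4 states:
  n0 = (a.0 + a.0) | (a.0 + (0 + 0)) :: --a--▸ n1, --a--▸ n2
  n1 = (a.0 + a.0) | 0 :: --a--▸ n3
  n2 = 0 | (a.0 + (0 + 0)) :: --a--▸ n3
  n3 = 0 | 0 :: ·
Partition-refinement fixed point:
  B0 = {m0, n0}
  B1 = {m1, m2, n1, n2}
  B2 = {m3, n3}
m0 ∈ B0, n0 ∈ B0 → same block

P ~ Q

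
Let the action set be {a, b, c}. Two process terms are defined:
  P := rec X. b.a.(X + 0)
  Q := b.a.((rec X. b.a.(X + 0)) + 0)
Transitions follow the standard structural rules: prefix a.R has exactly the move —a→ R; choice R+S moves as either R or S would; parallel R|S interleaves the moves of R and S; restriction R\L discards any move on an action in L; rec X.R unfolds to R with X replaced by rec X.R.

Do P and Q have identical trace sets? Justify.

LTS(P): 3 reachable states
  p0 = rec X. b.a.(X + 0) → ··b··> p1
  p1 = a.((rec X. b.a.(X + 0)) + 0) → ··a··> p2
  p2 = (rec X. b.a.(X + 0)) + 0 → ··b··> p1
LTS(Q): 3 reachable states
  q0 = b.a.((rec X. b.a.(X + 0)) + 0) → ··b··> q1
  q1 = a.((rec X. b.a.(X + 0)) + 0) → ··a··> q2
  q2 = (rec X. b.a.(X + 0)) + 0 → ··b··> q1
Coarsest stable partition (strong bisimilarity classes):
  B0 = {p0, p2, q0, q2}
  B1 = {p1, q1}
p0 ∈ B0, q0 ∈ B0 → same block
Bisimilar ⇒ trace-equivalent.

traces(P) = traces(Q)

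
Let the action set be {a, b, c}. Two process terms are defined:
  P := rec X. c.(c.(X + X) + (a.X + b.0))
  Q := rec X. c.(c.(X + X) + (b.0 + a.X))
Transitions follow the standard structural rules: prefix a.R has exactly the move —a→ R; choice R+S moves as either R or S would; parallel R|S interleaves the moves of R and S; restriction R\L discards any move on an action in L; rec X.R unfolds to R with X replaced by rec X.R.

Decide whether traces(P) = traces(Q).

trace-equivalent

LTS(P): 4 reachable states
  u0 = rec X. c.(c.(X + X) + (a.X + b.0)) :: --c--▸ u1
  u1 = c.((rec X. c.(c.(X + X) + (a.X + b.0))) + (rec X. c.(c.(X + X) + (a.X + b.0)))) + (a.(rec X. c.(c.(X + X) + (a.X + b.0))) + b.0) :: --a--▸ u0, --b--▸ u2, --c--▸ u3
  u2 = 0 :: ∅
  u3 = (rec X. c.(c.(X + X) + (a.X + b.0))) + (rec X. c.(c.(X + X) + (a.X + b.0))) :: --c--▸ u1
LTS(Q): 4 reachable states
  v0 = rec X. c.(c.(X + X) + (b.0 + a.X)) :: --c--▸ v1
  v1 = c.((rec X. c.(c.(X + X) + (b.0 + a.X))) + (rec X. c.(c.(X + X) + (b.0 + a.X)))) + (b.0 + a.(rec X. c.(c.(X + X) + (b.0 + a.X)))) :: --a--▸ v0, --b--▸ v2, --c--▸ v3
  v2 = 0 :: ∅
  v3 = (rec X. c.(c.(X + X) + (b.0 + a.X))) + (rec X. c.(c.(X + X) + (b.0 + a.X))) :: --c--▸ v1
Partition-refinement fixed point:
  B0 = {u0, u3, v0, v3}
  B1 = {u1, v1}
  B2 = {u2, v2}
u0 ∈ B0, v0 ∈ B0 → same block
Bisimilar ⇒ trace-equivalent.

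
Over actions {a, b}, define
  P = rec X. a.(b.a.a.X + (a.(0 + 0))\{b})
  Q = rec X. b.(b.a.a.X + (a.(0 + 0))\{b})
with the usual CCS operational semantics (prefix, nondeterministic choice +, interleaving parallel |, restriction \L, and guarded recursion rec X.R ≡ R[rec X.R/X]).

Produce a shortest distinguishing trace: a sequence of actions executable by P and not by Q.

Reachable graph of P (5 states):
  s0 = rec X. a.(b.a.a.X + (a.(0 + 0))\{b}) | -a-> s1
  s1 = b.a.a.(rec X. a.(b.a.a.X + (a.(0 + 0))\{b})) + (a.(0 + 0))\{b} | -a-> s2, -b-> s3
  s2 = (0 + 0)\{b} | deadlocked
  s3 = a.a.(rec X. a.(b.a.a.X + (a.(0 + 0))\{b})) | -a-> s4
  s4 = a.(rec X. a.(b.a.a.X + (a.(0 + 0))\{b})) | -a-> s0
Reachable graph of Q (5 states):
  t0 = rec X. b.(b.a.a.X + (a.(0 + 0))\{b}) | -b-> t1
  t1 = b.a.a.(rec X. b.(b.a.a.X + (a.(0 + 0))\{b})) + (a.(0 + 0))\{b} | -a-> t2, -b-> t3
  t2 = (0 + 0)\{b} | deadlocked
  t3 = a.a.(rec X. b.(b.a.a.X + (a.(0 + 0))\{b})) | -a-> t4
  t4 = a.(rec X. b.(b.a.a.X + (a.(0 + 0))\{b})) | -a-> t0
Executing a from P (initial set {s0}):
  [1] a ⇒ {s1}
  ✓ P
Executing a from Q (initial set {t0}):
  [1] a ⇒ ∅  — Q cannot continue

a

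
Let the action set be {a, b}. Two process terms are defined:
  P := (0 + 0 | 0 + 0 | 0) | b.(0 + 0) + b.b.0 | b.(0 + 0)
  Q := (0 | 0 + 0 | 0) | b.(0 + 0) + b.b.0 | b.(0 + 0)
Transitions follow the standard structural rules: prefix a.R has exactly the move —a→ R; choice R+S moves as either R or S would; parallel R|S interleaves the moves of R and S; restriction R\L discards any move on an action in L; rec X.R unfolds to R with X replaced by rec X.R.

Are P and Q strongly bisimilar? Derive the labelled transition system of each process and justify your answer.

P ~ Q

P's transition system — 7 states:
  u0 = (0 + 0 | 0 + 0 | 0) | b.(0 + 0) + b.b.0 | b.(0 + 0) | -b-> u1, -b-> u2, -b-> u3
  u1 = (0 + 0 | 0 + 0 | 0) | (0 + 0) | stopped
  u2 = b.0 | b.(0 + 0) | -b-> u4, -b-> u5
  u3 = b.b.0 | (0 + 0) | -b-> u5
  u4 = 0 | b.(0 + 0) | -b-> u6
  u5 = b.0 | (0 + 0) | -b-> u6
  u6 = 0 | (0 + 0) | stopped
Q's transition system — 7 states:
  v0 = (0 | 0 + 0 | 0) | b.(0 + 0) + b.b.0 | b.(0 + 0) | -b-> v1, -b-> v2, -b-> v3
  v1 = (0 | 0 + 0 | 0) | (0 + 0) | stopped
  v2 = b.0 | b.(0 + 0) | -b-> v4, -b-> v5
  v3 = b.b.0 | (0 + 0) | -b-> v5
  v4 = 0 | b.(0 + 0) | -b-> v6
  v5 = b.0 | (0 + 0) | -b-> v6
  v6 = 0 | (0 + 0) | stopped
Coarsest stable partition (strong bisimilarity classes):
  B0 = {u0, v0}
  B1 = {u1, u6, v1, v6}
  B2 = {u2, u3, v2, v3}
  B3 = {u4, u5, v4, v5}
u0 ∈ B0, v0 ∈ B0 → same block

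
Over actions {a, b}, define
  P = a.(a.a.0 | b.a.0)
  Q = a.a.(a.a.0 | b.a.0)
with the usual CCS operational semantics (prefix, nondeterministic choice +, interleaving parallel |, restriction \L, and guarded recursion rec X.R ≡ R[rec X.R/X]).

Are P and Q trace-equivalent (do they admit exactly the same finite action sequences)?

traces(P) ≠ traces(Q) — witness ⟨ab⟩

LTS(P): 10 reachable states
  u0 = a.(a.a.0 | b.a.0) | —a→ u1
  u1 = a.a.0 | b.a.0 | —a→ u2, —b→ u3
  u2 = a.0 | b.a.0 | —a→ u4, —b→ u5
  u3 = a.a.0 | a.0 | —a→ u5, —a→ u6
  u4 = 0 | b.a.0 | —b→ u7
  u5 = a.0 | a.0 | —a→ u7, —a→ u8
  u6 = a.a.0 | 0 | —a→ u8
  u7 = 0 | a.0 | —a→ u9
  u8 = a.0 | 0 | —a→ u9
  u9 = 0 | 0 | (no moves)
LTS(Q): 11 reachable states
  v0 = a.a.(a.a.0 | b.a.0) | —a→ v1
  v1 = a.(a.a.0 | b.a.0) | —a→ v2
  v2 = a.a.0 | b.a.0 | —a→ v3, —b→ v4
  v3 = a.0 | b.a.0 | —a→ v5, —b→ v6
  v4 = a.a.0 | a.0 | —a→ v6, —a→ v7
  v5 = 0 | b.a.0 | —b→ v8
  v6 = a.0 | a.0 | —a→ v8, —a→ v9
  v7 = a.a.0 | 0 | —a→ v9
  v8 = 0 | a.0 | —a→ v10
  v9 = a.0 | 0 | —a→ v10
  v10 = 0 | 0 | (no moves)
Trace ⟨ab⟩ through P, begin at {u0}:
  step 1 (a): {u1}
  step 2 (b): {u3}
  ✓ P
Trace ⟨ab⟩ through Q, begin at {v0}:
  step 1 (a): {v1}
  step 2 (b): ∅ (Q stuck)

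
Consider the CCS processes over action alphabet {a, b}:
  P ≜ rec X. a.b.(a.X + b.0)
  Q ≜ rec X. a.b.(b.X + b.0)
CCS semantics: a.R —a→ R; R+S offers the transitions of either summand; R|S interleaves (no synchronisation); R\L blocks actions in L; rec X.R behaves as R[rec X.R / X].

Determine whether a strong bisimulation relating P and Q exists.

NO

Reachable graph of P (4 states):
  s0 = rec X. a.b.(a.X + b.0) :: —a→ s1
  s1 = b.(a.(rec X. a.b.(a.X + b.0)) + b.0) :: —b→ s2
  s2 = a.(rec X. a.b.(a.X + b.0)) + b.0 :: —a→ s0, —b→ s3
  s3 = 0 :: ∅
Reachable graph of Q (4 states):
  t0 = rec X. a.b.(b.X + b.0) :: —a→ t1
  t1 = b.(b.(rec X. a.b.(b.X + b.0)) + b.0) :: —b→ t2
  t2 = b.(rec X. a.b.(b.X + b.0)) + b.0 :: —b→ t0, —b→ t3
  t3 = 0 :: ∅
Partition-refinement fixed point:
  B0 = {s0}
  B1 = {s1}
  B2 = {s2}
  B3 = {s3, t3}
  B4 = {t0}
  B5 = {t1}
  B6 = {t2}
s0 ∈ B0, t0 ∈ B4 → different blocks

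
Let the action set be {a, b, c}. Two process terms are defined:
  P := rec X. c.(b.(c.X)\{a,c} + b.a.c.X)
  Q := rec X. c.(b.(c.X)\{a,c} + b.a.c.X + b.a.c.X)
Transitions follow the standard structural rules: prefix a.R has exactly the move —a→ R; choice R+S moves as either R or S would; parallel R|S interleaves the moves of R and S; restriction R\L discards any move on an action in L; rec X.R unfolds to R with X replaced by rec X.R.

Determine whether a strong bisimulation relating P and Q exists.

LTS(P): 5 reachable states
  u0 = rec X. c.(b.(c.X)\{a,c} + b.a.c.X) has moves --c--▸ u1
  u1 = b.(c.(rec X. c.(b.(c.X)\{a,c} + b.a.c.X)))\{a,c} + b.a.c.(rec X. c.(b.(c.X)\{a,c} + b.a.c.X)) has moves --b--▸ u2, --b--▸ u3
  u2 = (c.(rec X. c.(b.(c.X)\{a,c} + b.a.c.X)))\{a,c} has moves deadlocked
  u3 = a.c.(rec X. c.(b.(c.X)\{a,c} + b.a.c.X)) has moves --a--▸ u4
  u4 = c.(rec X. c.(b.(c.X)\{a,c} + b.a.c.X)) has moves --c--▸ u0
LTS(Q): 5 reachable states
  v0 = rec X. c.(b.(c.X)\{a,c} + b.a.c.X + b.a.c.X) has moves --c--▸ v1
  v1 = b.(c.(rec X. c.(b.(c.X)\{a,c} + b.a.c.X + b.a.c.X)))\{a,c} + b.a.c.(rec X. c.(b.(c.X)\{a,c} + b.a.c.X + b.a.c.X)) + b.a.c.(rec X. c.(b.(c.X)\{a,c} + b.a.c.X + b.a.c.X)) has moves --b--▸ v2, --b--▸ v3
  v2 = (c.(rec X. c.(b.(c.X)\{a,c} + b.a.c.X + b.a.c.X)))\{a,c} has moves deadlocked
  v3 = a.c.(rec X. c.(b.(c.X)\{a,c} + b.a.c.X + b.a.c.X)) has moves --a--▸ v4
  v4 = c.(rec X. c.(b.(c.X)\{a,c} + b.a.c.X + b.a.c.X)) has moves --c--▸ v0
Coarsest stable partition (strong bisimilarity classes):
  B0 = {u0, v0}
  B1 = {u1, v1}
  B2 = {u3, v3}
  B3 = {u4, v4}
  B4 = {u2, v2}
u0 ∈ B0, v0 ∈ B0 → same block

bisimilar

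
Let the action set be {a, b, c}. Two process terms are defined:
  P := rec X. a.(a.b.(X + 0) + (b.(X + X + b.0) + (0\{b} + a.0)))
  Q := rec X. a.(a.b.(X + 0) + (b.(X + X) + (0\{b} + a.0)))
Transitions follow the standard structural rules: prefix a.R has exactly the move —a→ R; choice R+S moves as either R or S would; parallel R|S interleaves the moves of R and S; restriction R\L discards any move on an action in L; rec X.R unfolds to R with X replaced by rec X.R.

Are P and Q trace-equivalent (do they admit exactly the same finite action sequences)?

LTS(P): 6 reachable states
  m0 = rec X. a.(a.b.(X + 0) + (b.(X + X + b.0) + (0\{b} + a.0))) → ··a··> m1
  m1 = a.b.((rec X. a.(a.b.(X + 0) + (b.(X + X + b.0) + (0\{b} + a.0)))) + 0) + (b.((rec X. a.(a.b.(X + 0) + (b.(X + X + b.0) + (0\{b} + a.0)))) + (rec X. a.(a.b.(X + 0) + (b.(X + X + b.0) + (0\{b} + a.0)))) + b.0) + (0\{b} + a.0)) → ··a··> m2, ··a··> m3, ··b··> m4
  m2 = 0 → (no moves)
  m3 = b.((rec X. a.(a.b.(X + 0) + (b.(X + X + b.0) + (0\{b} + a.0)))) + 0) → ··b··> m5
  m4 = (rec X. a.(a.b.(X + 0) + (b.(X + X + b.0) + (0\{b} + a.0)))) + (rec X. a.(a.b.(X + 0) + (b.(X + X + b.0) + (0\{b} + a.0)))) + b.0 → ··a··> m1, ··b··> m2
  m5 = (rec X. a.(a.b.(X + 0) + (b.(X + X + b.0) + (0\{b} + a.0)))) + 0 → ··a··> m1
LTS(Q): 6 reachable states
  n0 = rec X. a.(a.b.(X + 0) + (b.(X + X) + (0\{b} + a.0))) → ··a··> n1
  n1 = a.b.((rec X. a.(a.b.(X + 0) + (b.(X + X) + (0\{b} + a.0)))) + 0) + (b.((rec X. a.(a.b.(X + 0) + (b.(X + X) + (0\{b} + a.0)))) + (rec X. a.(a.b.(X + 0) + (b.(X + X) + (0\{b} + a.0))))) + (0\{b} + a.0)) → ··a··> n2, ··a··> n3, ··b··> n4
  n2 = 0 → (no moves)
  n3 = b.((rec X. a.(a.b.(X + 0) + (b.(X + X) + (0\{b} + a.0)))) + 0) → ··b··> n5
  n4 = (rec X. a.(a.b.(X + 0) + (b.(X + X) + (0\{b} + a.0)))) + (rec X. a.(a.b.(X + 0) + (b.(X + X) + (0\{b} + a.0)))) → ··a··> n1
  n5 = (rec X. a.(a.b.(X + 0) + (b.(X + X) + (0\{b} + a.0)))) + 0 → ··a··> n1
Trace ⟨abb⟩ through P, begin at {m0}:
  after a @ step 1: {m1}
  after b @ step 2: {m4}
  after b @ step 3: {m2}
  ✓ P
Trace ⟨abb⟩ through Q, begin at {n0}:
  after a @ step 1: {n1}
  after b @ step 2: {n4}
  after b @ step 3: ∅  — Q cannot continue

trace-distinct — witness ⟨abb⟩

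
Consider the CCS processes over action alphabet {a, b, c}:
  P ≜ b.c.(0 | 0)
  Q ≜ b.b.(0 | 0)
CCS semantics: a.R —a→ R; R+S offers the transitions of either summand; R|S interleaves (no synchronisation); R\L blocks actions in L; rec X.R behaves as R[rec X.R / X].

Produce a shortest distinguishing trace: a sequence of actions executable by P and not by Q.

bc

P's transition system — 3 states:
  s0 = b.c.(0 | 0) | —b→ s1
  s1 = c.(0 | 0) | —c→ s2
  s2 = 0 | 0 | ·
Q's transition system — 3 states:
  t0 = b.b.(0 | 0) | —b→ t1
  t1 = b.(0 | 0) | —b→ t2
  t2 = 0 | 0 | ·
Executing bc from P (initial set {s0}):
  after b @ step 1: {s1}
  after c @ step 2: {s2}
  — P admits the full trace.
Executing bc from Q (initial set {t0}):
  after b @ step 1: {t1}
  after c @ step 2: no successor for Q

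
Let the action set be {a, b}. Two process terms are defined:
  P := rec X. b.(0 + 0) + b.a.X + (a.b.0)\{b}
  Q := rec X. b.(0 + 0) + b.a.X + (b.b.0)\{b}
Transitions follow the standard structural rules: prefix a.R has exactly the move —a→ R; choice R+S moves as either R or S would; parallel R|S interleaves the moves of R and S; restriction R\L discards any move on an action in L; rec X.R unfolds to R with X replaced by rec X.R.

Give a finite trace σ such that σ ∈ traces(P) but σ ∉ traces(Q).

a

Reachable graph of P (4 states):
  u0 = rec X. b.(0 + 0) + b.a.X + (a.b.0)\{b} → ··a··> u1, ··b··> u2, ··b··> u3
  u1 = (b.0)\{b} → ∅
  u2 = 0 + 0 → ∅
  u3 = a.(rec X. b.(0 + 0) + b.a.X + (a.b.0)\{b}) → ··a··> u0
Reachable graph of Q (3 states):
  v0 = rec X. b.(0 + 0) + b.a.X + (b.b.0)\{b} → ··b··> v1, ··b··> v2
  v1 = 0 + 0 → ∅
  v2 = a.(rec X. b.(0 + 0) + b.a.X + (b.b.0)\{b}) → ··a··> v0
Executing a from P (initial set {u0}):
  [1] a ⇒ {u1}
  — P admits the full trace.
Executing a from Q (initial set {v0}):
  [1] a ⇒ ∅  — Q cannot continue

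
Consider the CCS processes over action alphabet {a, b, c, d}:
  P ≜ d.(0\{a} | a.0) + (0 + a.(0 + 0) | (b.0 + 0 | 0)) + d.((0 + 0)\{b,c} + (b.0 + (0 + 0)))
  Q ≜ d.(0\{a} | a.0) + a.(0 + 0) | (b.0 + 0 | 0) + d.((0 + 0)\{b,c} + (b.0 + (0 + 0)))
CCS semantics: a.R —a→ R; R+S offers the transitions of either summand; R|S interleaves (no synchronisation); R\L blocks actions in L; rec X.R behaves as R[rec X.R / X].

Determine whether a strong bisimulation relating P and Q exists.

bisimilar

LTS(P): 8 reachable states
  m0 = d.(0\{a} | a.0) + (0 + a.(0 + 0) | (b.0 + 0 | 0)) + d.((0 + 0)\{b,c} + (b.0 + (0 + 0))) :: -a-> m1, -b-> m2, -d-> m3, -d-> m4
  m1 = (0 + 0) | (b.0 + 0 | 0) :: -b-> m5
  m2 = a.(0 + 0) | 0 :: -a-> m5
  m3 = (0 + 0)\{b,c} + (b.0 + (0 + 0)) :: -b-> m6
  m4 = 0\{a} | a.0 :: -a-> m7
  m5 = (0 + 0) | 0 :: stopped
  m6 = 0 :: stopped
  m7 = 0\{a} | 0 :: stopped
LTS(Q): 8 reachable states
  n0 = d.(0\{a} | a.0) + a.(0 + 0) | (b.0 + 0 | 0) + d.((0 + 0)\{b,c} + (b.0 + (0 + 0))) :: -a-> n1, -b-> n2, -d-> n3, -d-> n4
  n1 = (0 + 0) | (b.0 + 0 | 0) :: -b-> n5
  n2 = a.(0 + 0) | 0 :: -a-> n5
  n3 = (0 + 0)\{b,c} + (b.0 + (0 + 0)) :: -b-> n6
  n4 = 0\{a} | a.0 :: -a-> n7
  n5 = (0 + 0) | 0 :: stopped
  n6 = 0 :: stopped
  n7 = 0\{a} | 0 :: stopped
Partition-refinement fixed point:
  B0 = {m0, n0}
  B1 = {m1, m3, n1, n3}
  B2 = {m5, m6, m7, n5, n6, n7}
  B3 = {m2, m4, n2, n4}
m0 ∈ B0, n0 ∈ B0 → same block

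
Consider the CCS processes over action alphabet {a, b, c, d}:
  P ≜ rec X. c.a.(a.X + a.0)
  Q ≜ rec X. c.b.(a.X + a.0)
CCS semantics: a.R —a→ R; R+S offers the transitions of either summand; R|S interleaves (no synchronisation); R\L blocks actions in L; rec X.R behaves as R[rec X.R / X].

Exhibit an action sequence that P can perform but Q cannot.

Reachable graph of P (4 states):
  u0 = rec X. c.a.(a.X + a.0) :: ··c··> u1
  u1 = a.(a.(rec X. c.a.(a.X + a.0)) + a.0) :: ··a··> u2
  u2 = a.(rec X. c.a.(a.X + a.0)) + a.0 :: ··a··> u0, ··a··> u3
  u3 = 0 :: ·
Reachable graph of Q (4 states):
  v0 = rec X. c.b.(a.X + a.0) :: ··c··> v1
  v1 = b.(a.(rec X. c.b.(a.X + a.0)) + a.0) :: ··b··> v2
  v2 = a.(rec X. c.b.(a.X + a.0)) + a.0 :: ··a··> v0, ··a··> v3
  v3 = 0 :: ·
Run σ = ⟨ca⟩ on P: start {u0}
  after c @ step 1: {u1}
  after a @ step 2: {u2}
  — P admits the full trace.
Run σ = ⟨ca⟩ on Q: start {v0}
  after c @ step 1: {v1}
  after a @ step 2: no successor for Q

ca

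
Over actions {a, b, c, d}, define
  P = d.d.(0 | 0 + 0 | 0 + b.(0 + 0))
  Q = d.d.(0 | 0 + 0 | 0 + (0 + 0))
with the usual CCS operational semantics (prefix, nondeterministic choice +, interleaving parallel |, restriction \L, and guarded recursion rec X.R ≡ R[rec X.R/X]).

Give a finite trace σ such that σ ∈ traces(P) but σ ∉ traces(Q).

LTS(P): 4 reachable states
  s0 = d.d.(0 | 0 + 0 | 0 + b.(0 + 0)) :: --d--▸ s1
  s1 = d.(0 | 0 + 0 | 0 + b.(0 + 0)) :: --d--▸ s2
  s2 = 0 | 0 + 0 | 0 + b.(0 + 0) :: --b--▸ s3
  s3 = 0 + 0 :: (no moves)
LTS(Q): 3 reachable states
  t0 = d.d.(0 | 0 + 0 | 0 + (0 + 0)) :: --d--▸ t1
  t1 = d.(0 | 0 + 0 | 0 + (0 + 0)) :: --d--▸ t2
  t2 = 0 | 0 + 0 | 0 + (0 + 0) :: (no moves)
Executing ddb from P (initial set {s0}):
  [1] d ⇒ {s1}
  [2] d ⇒ {s2}
  [3] b ⇒ {s3}
  P completes σ.
Executing ddb from Q (initial set {t0}):
  [1] d ⇒ {t1}
  [2] d ⇒ {t2}
  [3] b ⇒ ∅ (Q stuck)

ddb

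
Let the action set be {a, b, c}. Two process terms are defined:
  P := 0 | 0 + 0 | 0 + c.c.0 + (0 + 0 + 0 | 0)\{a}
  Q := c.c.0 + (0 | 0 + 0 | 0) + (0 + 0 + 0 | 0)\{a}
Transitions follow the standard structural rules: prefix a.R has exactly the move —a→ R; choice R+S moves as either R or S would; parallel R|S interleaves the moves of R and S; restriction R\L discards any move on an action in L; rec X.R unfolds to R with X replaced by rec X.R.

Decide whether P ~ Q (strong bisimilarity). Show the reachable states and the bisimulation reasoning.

P ~ Q

Reachable graph of P (3 states):
  m0 = 0 | 0 + 0 | 0 + c.c.0 + (0 + 0 + 0 | 0)\{a} → -c-> m1
  m1 = c.0 → -c-> m2
  m2 = 0 → deadlocked
Reachable graph of Q (3 states):
  n0 = c.c.0 + (0 | 0 + 0 | 0) + (0 + 0 + 0 | 0)\{a} → -c-> n1
  n1 = c.0 → -c-> n2
  n2 = 0 → deadlocked
Partition-refinement fixed point:
  B0 = {m0, n0}
  B1 = {m1, n1}
  B2 = {m2, n2}
m0 ∈ B0, n0 ∈ B0 → same block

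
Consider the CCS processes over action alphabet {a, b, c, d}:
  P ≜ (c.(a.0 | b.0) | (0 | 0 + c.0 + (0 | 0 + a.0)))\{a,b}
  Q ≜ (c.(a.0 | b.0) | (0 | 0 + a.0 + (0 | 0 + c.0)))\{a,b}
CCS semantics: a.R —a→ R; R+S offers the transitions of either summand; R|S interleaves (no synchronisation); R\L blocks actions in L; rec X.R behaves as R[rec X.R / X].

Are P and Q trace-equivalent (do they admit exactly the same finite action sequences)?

P's transition system — 4 states:
  m0 = (c.(a.0 | b.0) | (0 | 0 + c.0 + (0 | 0 + a.0)))\{a,b} :: —c→ m1, —c→ m2
  m1 = (a.0 | b.0 | (0 | 0 + c.0 + (0 | 0 + a.0)))\{a,b} :: —c→ m3
  m2 = (c.(a.0 | b.0) | 0)\{a,b} :: —c→ m3
  m3 = (a.0 | b.0 | 0)\{a,b} :: stopped
Q's transition system — 4 states:
  n0 = (c.(a.0 | b.0) | (0 | 0 + a.0 + (0 | 0 + c.0)))\{a,b} :: —c→ n1, —c→ n2
  n1 = (a.0 | b.0 | (0 | 0 + a.0 + (0 | 0 + c.0)))\{a,b} :: —c→ n3
  n2 = (c.(a.0 | b.0) | 0)\{a,b} :: —c→ n3
  n3 = (a.0 | b.0 | 0)\{a,b} :: stopped
Coarsest stable partition (strong bisimilarity classes):
  B0 = {m0, n0}
  B1 = {m1, m2, n1, n2}
  B2 = {m3, n3}
m0 ∈ B0, n0 ∈ B0 → same block
Bisimilar ⇒ trace-equivalent.

trace-equivalent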